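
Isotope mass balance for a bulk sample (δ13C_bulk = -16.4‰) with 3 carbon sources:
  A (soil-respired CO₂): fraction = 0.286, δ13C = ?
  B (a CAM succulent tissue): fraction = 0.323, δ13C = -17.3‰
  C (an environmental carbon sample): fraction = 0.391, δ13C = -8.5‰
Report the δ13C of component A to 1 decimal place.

Isotope mass balance: δ_bulk = Σ fᵢ·δᵢ.
-16.4 = 0.286×δ_A + 0.323×(-17.3) + 0.391×(-8.5)
0.286·δ_A = -16.4 − (-8.911) = -7.489
δ_A = -7.489 / 0.286 = -26.18‰

-26.2‰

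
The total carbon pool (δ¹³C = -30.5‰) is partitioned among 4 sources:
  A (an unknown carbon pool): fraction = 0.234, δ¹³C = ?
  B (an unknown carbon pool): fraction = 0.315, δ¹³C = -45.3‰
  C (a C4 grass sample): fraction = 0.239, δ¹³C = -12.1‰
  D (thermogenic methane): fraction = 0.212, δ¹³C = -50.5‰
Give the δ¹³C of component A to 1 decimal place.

Isotope mass balance: δ_bulk = Σ fᵢ·δᵢ.
-30.5 = 0.234×δ_A + 0.315×(-45.3) + 0.239×(-12.1) + 0.212×(-50.5)
0.234·δ_A = -30.5 − (-27.867) = -2.633
δ_A = -2.633 / 0.234 = -11.25‰

-11.3‰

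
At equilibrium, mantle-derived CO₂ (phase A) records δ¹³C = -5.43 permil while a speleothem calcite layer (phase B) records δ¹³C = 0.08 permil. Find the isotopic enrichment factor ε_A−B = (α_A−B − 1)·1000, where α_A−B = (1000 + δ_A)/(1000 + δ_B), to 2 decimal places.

α_A−B = (1000 + -5.43) / (1000 + 0.08) = 994.57 / 1000.08 = 0.994490
ε_A−B = (0.994490 − 1) × 1000 = -5.510 permil
(The approximation ε ≈ δ_A − δ_B would give -5.51 permil.)

-5.51 permil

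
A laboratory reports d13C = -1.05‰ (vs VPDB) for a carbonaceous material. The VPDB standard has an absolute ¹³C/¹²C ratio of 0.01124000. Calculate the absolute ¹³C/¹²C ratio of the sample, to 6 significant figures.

0.0112282

R_sample = R_standard × (d13C/1000 + 1)
R_sample = 0.01124000 × (-1.05/1000 + 1) = 0.01124000 × 0.998950
R_sample = 0.0112282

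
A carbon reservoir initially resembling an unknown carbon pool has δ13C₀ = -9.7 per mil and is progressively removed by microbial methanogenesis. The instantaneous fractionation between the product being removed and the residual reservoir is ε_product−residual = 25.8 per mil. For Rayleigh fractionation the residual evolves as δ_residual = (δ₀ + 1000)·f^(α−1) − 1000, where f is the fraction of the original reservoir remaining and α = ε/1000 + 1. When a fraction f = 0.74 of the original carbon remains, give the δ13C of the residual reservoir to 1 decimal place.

Rayleigh residual: δ_res = (δ₀ + 1000)·f^(α−1) − 1000
α = ε/1000 + 1 = 1.02580, so α − 1 = 0.02580
f^(α−1) = 0.74^(0.02580) = 0.992262
δ_res = (-9.7 + 1000) × 0.992262 − 1000 = 982.637 − 1000 = -17.36 per mil

-17.4 per mil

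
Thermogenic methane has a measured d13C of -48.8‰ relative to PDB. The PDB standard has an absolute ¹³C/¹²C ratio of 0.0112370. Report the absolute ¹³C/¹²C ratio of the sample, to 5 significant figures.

R_sample = R_standard × (d13C/1000 + 1)
R_sample = 0.0112370 × (-48.8/1000 + 1) = 0.0112370 × 0.951200
R_sample = 0.0106886

0.010689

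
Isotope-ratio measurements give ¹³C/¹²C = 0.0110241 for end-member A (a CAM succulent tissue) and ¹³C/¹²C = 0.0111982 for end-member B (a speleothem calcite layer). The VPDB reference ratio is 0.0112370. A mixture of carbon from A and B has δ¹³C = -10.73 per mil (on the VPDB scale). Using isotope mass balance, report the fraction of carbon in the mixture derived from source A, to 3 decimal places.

0.470

δ_A = (0.0110241/0.0112370 − 1)×1000 = (0.981054 − 1)×1000 = -18.946 per mil
δ_B = (0.0111982/0.0112370 − 1)×1000 = (0.996547 − 1)×1000 = -3.453 per mil
f_A = (δ_mix − δ_B)/(δ_A − δ_B) = (-10.73 − (-3.453))/(-18.946 − (-3.453))
f_A = -7.277 / -15.493 = 0.4697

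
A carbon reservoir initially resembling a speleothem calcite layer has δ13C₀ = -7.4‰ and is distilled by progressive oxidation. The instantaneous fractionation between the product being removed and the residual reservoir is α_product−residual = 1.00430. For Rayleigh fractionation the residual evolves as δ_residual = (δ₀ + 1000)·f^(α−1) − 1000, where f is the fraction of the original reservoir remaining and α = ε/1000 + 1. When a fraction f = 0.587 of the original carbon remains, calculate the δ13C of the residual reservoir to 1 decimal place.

Rayleigh residual: δ_res = (δ₀ + 1000)·f^(α−1) − 1000
α − 1 = 0.00430
f^(α−1) = 0.587^(0.00430) = 0.997712
δ_res = (-7.4 + 1000) × 0.997712 − 1000 = 990.329 − 1000 = -9.67‰

-9.7‰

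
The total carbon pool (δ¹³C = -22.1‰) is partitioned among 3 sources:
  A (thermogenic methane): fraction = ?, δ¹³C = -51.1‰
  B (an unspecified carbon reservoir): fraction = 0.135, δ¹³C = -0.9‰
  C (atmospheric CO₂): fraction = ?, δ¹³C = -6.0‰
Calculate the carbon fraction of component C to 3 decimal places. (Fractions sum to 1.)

Let f_C and f_A be the unknown fractions; fractions sum to 1 so f_C + f_A = 0.865.
Mass balance: Σ fᵢ·δᵢ = δ_bulk ⇒ f_C·(-6.0) + f_A·(-51.1) = -22.1 − (-0.122) = -21.979
Substitute f_A = 0.865 − f_C:
f_C·(-6.0 − -51.1) = -21.979 − 0.865×(-51.1) = 22.223
f_C = 22.223 / 45.1 = 0.4927

0.493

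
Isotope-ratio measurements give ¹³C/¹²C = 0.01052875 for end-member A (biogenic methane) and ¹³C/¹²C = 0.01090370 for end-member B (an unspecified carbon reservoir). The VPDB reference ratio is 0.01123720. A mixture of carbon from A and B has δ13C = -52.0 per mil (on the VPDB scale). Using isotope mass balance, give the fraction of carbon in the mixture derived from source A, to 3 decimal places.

δ_A = (0.01052875/0.01123720 − 1)×1000 = (0.936955 − 1)×1000 = -63.045 per mil
δ_B = (0.01090370/0.01123720 − 1)×1000 = (0.970322 − 1)×1000 = -29.678 per mil
f_A = (δ_mix − δ_B)/(δ_A − δ_B) = (-52.0 − (-29.678))/(-63.045 − (-29.678))
f_A = -22.322 / -33.367 = 0.6690

0.669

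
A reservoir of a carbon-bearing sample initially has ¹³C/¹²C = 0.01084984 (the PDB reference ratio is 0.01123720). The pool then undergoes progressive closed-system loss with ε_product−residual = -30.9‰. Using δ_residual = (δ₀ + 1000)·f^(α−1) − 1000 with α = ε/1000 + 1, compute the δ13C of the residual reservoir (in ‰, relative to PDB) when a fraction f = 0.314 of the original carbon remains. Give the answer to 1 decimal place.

0.7‰

δ₀ = (0.01084984/0.01123720 − 1)×1000 = (0.965529 − 1)×1000 = -34.471‰
α − 1 = ε/1000 = -0.0309
f^(α−1) = 0.314^(-0.0309) = 1.036442
δ_res = (-34.471 + 1000) × 1.036442 − 1000 = 1000.714 − 1000 = 0.71‰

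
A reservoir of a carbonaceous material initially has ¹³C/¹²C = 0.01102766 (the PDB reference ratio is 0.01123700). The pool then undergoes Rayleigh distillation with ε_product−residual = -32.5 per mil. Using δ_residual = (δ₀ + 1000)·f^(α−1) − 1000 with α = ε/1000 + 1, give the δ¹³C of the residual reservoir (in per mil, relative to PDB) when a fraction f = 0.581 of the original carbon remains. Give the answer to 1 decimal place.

δ₀ = (0.01102766/0.01123700 − 1)×1000 = (0.981370 − 1)×1000 = -18.630 per mil
α − 1 = ε/1000 = -0.0325
f^(α−1) = 0.581^(-0.0325) = 1.017804
δ_res = (-18.630 + 1000) × 1.017804 − 1000 = 998.843 − 1000 = -1.16 per mil

-1.2 per mil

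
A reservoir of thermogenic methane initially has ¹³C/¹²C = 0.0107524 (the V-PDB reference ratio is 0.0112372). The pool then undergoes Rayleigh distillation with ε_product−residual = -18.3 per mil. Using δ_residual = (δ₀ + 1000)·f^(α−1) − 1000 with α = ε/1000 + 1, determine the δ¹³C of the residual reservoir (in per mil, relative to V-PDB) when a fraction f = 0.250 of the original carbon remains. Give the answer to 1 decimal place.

-18.6 per mil

δ₀ = (0.0107524/0.0112372 − 1)×1000 = (0.956858 − 1)×1000 = -43.142 per mil
α − 1 = ε/1000 = -0.0183
f^(α−1) = 0.250^(-0.0183) = 1.025694
δ_res = (-43.142 + 1000) × 1.025694 − 1000 = 981.443 − 1000 = -18.56 per mil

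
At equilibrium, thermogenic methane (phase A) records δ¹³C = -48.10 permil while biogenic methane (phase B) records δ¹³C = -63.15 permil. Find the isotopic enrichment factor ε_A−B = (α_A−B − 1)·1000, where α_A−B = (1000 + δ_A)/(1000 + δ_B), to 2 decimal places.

16.06 permil

α_A−B = (1000 + -48.10) / (1000 + -63.15) = 951.90 / 936.85 = 1.016064
ε_A−B = (1.016064 − 1) × 1000 = 16.064 permil
(The approximation ε ≈ δ_A − δ_B would give 15.05 permil.)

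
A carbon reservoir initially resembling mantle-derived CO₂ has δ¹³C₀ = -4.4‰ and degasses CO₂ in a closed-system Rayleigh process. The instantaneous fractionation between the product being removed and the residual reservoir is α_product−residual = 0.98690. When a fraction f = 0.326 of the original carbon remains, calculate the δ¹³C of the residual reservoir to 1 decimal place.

Rayleigh residual: δ_res = (δ₀ + 1000)·f^(α−1) − 1000
α − 1 = -0.01310
f^(α−1) = 0.326^(-0.01310) = 1.014792
δ_res = (-4.4 + 1000) × 1.014792 − 1000 = 1010.326 − 1000 = 10.33‰

10.3‰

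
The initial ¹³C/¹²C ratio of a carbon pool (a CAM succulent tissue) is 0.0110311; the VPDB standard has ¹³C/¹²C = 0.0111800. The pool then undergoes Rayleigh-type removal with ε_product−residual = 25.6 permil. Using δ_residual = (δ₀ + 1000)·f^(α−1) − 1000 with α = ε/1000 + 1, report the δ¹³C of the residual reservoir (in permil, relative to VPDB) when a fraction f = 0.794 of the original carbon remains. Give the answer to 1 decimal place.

-19.1 permil

δ₀ = (0.0110311/0.0111800 − 1)×1000 = (0.986682 − 1)×1000 = -13.318 permil
α − 1 = ε/1000 = 0.0256
f^(α−1) = 0.794^(0.0256) = 0.994112
δ_res = (-13.318 + 1000) × 0.994112 − 1000 = 980.872 − 1000 = -19.13 permil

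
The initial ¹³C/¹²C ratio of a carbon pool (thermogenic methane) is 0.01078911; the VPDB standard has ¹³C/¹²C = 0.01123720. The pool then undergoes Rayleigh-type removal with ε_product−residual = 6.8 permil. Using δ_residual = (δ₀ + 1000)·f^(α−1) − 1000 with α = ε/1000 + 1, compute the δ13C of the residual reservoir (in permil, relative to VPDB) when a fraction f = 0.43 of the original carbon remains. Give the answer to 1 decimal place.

δ₀ = (0.01078911/0.01123720 − 1)×1000 = (0.960124 − 1)×1000 = -39.876 permil
α − 1 = ε/1000 = 0.0068
f^(α−1) = 0.43^(0.0068) = 0.994277
δ_res = (-39.876 + 1000) × 0.994277 − 1000 = 954.630 − 1000 = -45.37 permil

-45.4 permil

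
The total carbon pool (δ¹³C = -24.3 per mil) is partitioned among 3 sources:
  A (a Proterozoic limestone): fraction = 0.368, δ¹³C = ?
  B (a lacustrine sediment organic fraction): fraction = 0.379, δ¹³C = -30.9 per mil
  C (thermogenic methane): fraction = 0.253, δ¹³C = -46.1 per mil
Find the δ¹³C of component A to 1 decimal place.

-2.5 per mil

Isotope mass balance: δ_bulk = Σ fᵢ·δᵢ.
-24.3 = 0.368×δ_A + 0.379×(-30.9) + 0.253×(-46.1)
0.368·δ_A = -24.3 − (-23.374) = -0.926
δ_A = -0.926 / 0.368 = -2.52 per mil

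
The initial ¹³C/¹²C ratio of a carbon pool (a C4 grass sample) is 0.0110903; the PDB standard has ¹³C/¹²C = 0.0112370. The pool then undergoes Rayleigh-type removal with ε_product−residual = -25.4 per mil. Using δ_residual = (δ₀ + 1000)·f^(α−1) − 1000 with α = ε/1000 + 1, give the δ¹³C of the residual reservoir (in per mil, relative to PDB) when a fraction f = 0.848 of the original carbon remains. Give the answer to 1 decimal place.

-8.9 per mil

δ₀ = (0.0110903/0.0112370 − 1)×1000 = (0.986945 − 1)×1000 = -13.055 per mil
α − 1 = ε/1000 = -0.0254
f^(α−1) = 0.848^(-0.0254) = 1.004197
δ_res = (-13.055 + 1000) × 1.004197 − 1000 = 991.087 − 1000 = -8.91 per mil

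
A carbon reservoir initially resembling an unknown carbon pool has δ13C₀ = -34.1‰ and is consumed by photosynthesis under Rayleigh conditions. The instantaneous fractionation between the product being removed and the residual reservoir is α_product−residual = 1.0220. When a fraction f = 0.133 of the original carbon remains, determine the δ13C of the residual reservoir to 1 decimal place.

Rayleigh residual: δ_res = (δ₀ + 1000)·f^(α−1) − 1000
α − 1 = 0.02200
f^(α−1) = 0.133^(0.02200) = 0.956588
δ_res = (-34.1 + 1000) × 0.956588 − 1000 = 923.968 − 1000 = -76.03‰

-76.0‰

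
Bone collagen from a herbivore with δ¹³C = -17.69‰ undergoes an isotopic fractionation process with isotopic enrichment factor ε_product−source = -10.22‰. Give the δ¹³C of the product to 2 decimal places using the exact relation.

-27.73‰

To first order, δ_product ≈ δ_source + ε = -27.91‰.
Exactly, δ_product = (δ_source + 1000)·(ε/1000 + 1) − 1000.
δ_product = (-17.69 + 1000) × (-10.22/1000 + 1) − 1000
δ_product = -27.729‰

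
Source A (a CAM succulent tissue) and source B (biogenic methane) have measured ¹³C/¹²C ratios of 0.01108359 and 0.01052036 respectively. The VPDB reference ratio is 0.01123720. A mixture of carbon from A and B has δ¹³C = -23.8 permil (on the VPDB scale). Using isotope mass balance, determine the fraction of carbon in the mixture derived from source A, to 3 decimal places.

δ_A = (0.01108359/0.01123720 − 1)×1000 = (0.986330 − 1)×1000 = -13.670 permil
δ_B = (0.01052036/0.01123720 − 1)×1000 = (0.936208 − 1)×1000 = -63.792 permil
f_A = (δ_mix − δ_B)/(δ_A − δ_B) = (-23.8 − (-63.792))/(-13.670 − (-63.792))
f_A = 39.992 / 50.122 = 0.7979

0.798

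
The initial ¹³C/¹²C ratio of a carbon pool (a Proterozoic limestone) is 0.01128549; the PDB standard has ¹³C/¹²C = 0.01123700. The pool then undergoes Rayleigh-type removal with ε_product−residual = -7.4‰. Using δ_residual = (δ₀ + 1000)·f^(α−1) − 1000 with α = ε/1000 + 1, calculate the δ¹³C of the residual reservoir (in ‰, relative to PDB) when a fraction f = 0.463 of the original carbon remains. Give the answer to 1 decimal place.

δ₀ = (0.01128549/0.01123700 − 1)×1000 = (1.004315 − 1)×1000 = 4.315‰
α − 1 = ε/1000 = -0.0074
f^(α−1) = 0.463^(-0.0074) = 1.005714
δ_res = (4.315 + 1000) × 1.005714 − 1000 = 1010.054 − 1000 = 10.05‰

10.1‰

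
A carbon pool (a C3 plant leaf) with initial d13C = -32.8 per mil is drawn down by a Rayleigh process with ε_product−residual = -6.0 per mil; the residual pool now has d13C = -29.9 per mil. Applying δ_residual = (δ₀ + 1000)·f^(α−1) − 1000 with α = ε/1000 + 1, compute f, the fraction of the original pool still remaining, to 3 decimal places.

0.607

α − 1 = ε/1000 = -0.0060
(δ_res + 1000)/(δ₀ + 1000) = (-29.9 + 1000)/(-32.8 + 1000) = 970.1/967.2 = 1.002998
f = 1.002998^(1/-0.0060) = exp(ln(1.002998)/-0.0060) = exp(0.00299/-0.0060)
f = exp(-0.4990) = 0.6072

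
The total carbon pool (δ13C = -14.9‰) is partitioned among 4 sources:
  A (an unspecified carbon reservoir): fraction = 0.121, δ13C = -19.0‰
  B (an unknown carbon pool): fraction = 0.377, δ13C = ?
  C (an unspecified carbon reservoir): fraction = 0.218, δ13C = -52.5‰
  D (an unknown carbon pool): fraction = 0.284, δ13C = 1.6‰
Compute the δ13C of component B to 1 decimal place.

Isotope mass balance: δ_bulk = Σ fᵢ·δᵢ.
-14.9 = 0.121×(-19.0) + 0.377×δ_B + 0.218×(-52.5) + 0.284×(1.6)
0.377·δ_B = -14.9 − (-13.290) = -1.610
δ_B = -1.610 / 0.377 = -4.27‰

-4.3‰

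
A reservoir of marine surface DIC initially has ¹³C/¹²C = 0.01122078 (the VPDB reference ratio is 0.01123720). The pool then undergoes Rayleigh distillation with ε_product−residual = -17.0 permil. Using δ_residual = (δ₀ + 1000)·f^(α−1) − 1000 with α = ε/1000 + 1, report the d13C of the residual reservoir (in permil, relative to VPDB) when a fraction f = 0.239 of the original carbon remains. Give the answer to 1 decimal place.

23.1 permil

δ₀ = (0.01122078/0.01123720 − 1)×1000 = (0.998539 − 1)×1000 = -1.461 permil
α − 1 = ε/1000 = -0.0170
f^(α−1) = 0.239^(-0.0170) = 1.024630
δ_res = (-1.461 + 1000) × 1.024630 − 1000 = 1023.133 − 1000 = 23.13 permil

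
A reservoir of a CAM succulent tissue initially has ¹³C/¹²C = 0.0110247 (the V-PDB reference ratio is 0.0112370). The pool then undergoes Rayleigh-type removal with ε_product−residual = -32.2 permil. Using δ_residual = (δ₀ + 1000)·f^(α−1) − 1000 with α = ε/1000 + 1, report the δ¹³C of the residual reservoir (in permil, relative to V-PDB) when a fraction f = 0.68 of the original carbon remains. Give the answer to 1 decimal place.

-6.6 permil

δ₀ = (0.0110247/0.0112370 − 1)×1000 = (0.981107 − 1)×1000 = -18.893 permil
α − 1 = ε/1000 = -0.0322
f^(α−1) = 0.68^(-0.0322) = 1.012496
δ_res = (-18.893 + 1000) × 1.012496 − 1000 = 993.367 − 1000 = -6.63 permil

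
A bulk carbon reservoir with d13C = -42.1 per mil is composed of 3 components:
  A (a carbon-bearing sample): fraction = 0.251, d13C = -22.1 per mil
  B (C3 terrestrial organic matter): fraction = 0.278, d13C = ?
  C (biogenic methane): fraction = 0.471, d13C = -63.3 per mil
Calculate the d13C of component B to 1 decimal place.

Isotope mass balance: δ_bulk = Σ fᵢ·δᵢ.
-42.1 = 0.251×(-22.1) + 0.278×δ_B + 0.471×(-63.3)
0.278·δ_B = -42.1 − (-35.361) = -6.739
δ_B = -6.739 / 0.278 = -24.24 per mil

-24.2 per mil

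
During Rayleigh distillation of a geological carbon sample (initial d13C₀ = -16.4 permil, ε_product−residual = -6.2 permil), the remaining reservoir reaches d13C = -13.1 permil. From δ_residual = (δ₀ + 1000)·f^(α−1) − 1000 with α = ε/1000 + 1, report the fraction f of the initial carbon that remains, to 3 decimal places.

0.583

α − 1 = ε/1000 = -0.0062
(δ_res + 1000)/(δ₀ + 1000) = (-13.1 + 1000)/(-16.4 + 1000) = 986.9/983.6 = 1.003355
f = 1.003355^(1/-0.0062) = exp(ln(1.003355)/-0.0062) = exp(0.00335/-0.0062)
f = exp(-0.5402) = 0.5826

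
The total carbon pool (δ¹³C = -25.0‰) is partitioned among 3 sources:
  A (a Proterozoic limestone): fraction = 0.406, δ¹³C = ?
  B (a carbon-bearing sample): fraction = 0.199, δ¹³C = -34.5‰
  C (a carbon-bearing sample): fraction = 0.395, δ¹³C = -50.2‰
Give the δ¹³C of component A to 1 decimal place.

Isotope mass balance: δ_bulk = Σ fᵢ·δᵢ.
-25.0 = 0.406×δ_A + 0.199×(-34.5) + 0.395×(-50.2)
0.406·δ_A = -25.0 − (-26.695) = 1.695
δ_A = 1.695 / 0.406 = 4.17‰

4.2‰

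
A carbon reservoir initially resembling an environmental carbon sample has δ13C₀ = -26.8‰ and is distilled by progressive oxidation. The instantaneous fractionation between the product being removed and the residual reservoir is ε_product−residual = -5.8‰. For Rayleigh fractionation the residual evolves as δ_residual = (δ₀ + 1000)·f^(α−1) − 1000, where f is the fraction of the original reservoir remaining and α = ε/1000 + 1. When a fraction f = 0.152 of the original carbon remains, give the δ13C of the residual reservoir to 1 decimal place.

Rayleigh residual: δ_res = (δ₀ + 1000)·f^(α−1) − 1000
α = ε/1000 + 1 = 0.99420, so α − 1 = -0.00580
f^(α−1) = 0.152^(-0.00580) = 1.010986
δ_res = (-26.8 + 1000) × 1.010986 − 1000 = 983.892 − 1000 = -16.11‰

-16.1‰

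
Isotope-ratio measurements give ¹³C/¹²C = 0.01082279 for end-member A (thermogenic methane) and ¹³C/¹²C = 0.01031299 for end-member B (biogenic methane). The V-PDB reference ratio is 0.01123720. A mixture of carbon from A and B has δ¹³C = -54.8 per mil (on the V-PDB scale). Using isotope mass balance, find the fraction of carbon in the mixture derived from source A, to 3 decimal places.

0.605

δ_A = (0.01082279/0.01123720 − 1)×1000 = (0.963122 − 1)×1000 = -36.878 per mil
δ_B = (0.01031299/0.01123720 − 1)×1000 = (0.917754 − 1)×1000 = -82.246 per mil
f_A = (δ_mix − δ_B)/(δ_A − δ_B) = (-54.8 − (-82.246))/(-36.878 − (-82.246))
f_A = 27.446 / 45.367 = 0.6050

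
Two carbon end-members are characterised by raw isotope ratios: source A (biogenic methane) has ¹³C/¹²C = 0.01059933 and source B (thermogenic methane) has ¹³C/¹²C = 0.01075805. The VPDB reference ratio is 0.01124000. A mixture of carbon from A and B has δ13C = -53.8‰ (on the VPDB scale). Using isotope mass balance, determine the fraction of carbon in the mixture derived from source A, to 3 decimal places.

0.773

δ_A = (0.01059933/0.01124000 − 1)×1000 = (0.943001 − 1)×1000 = -56.999‰
δ_B = (0.01075805/0.01124000 − 1)×1000 = (0.957122 − 1)×1000 = -42.878‰
f_A = (δ_mix − δ_B)/(δ_A − δ_B) = (-53.8 − (-42.878))/(-56.999 − (-42.878))
f_A = -10.922 / -14.121 = 0.7735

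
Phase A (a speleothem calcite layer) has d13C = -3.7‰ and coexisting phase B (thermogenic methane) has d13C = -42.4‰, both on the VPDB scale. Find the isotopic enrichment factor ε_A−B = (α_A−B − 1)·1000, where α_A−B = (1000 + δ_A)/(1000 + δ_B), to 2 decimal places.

40.41‰

α_A−B = (1000 + -3.7) / (1000 + -42.4) = 996.3 / 957.6 = 1.040414
ε_A−B = (1.040414 − 1) × 1000 = 40.414‰
(The approximation ε ≈ δ_A − δ_B would give 38.7‰.)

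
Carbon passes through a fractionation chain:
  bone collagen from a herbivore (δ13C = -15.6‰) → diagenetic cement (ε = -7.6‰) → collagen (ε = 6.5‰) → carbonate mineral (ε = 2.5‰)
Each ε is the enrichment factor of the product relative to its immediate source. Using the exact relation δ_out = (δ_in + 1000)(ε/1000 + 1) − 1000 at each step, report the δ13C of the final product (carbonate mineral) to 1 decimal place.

-14.3‰

step 1: δ = (-15.60 + 1000)·(-7.6/1000 + 1) − 1000 = -23.08‰
step 2: δ = (-23.08 + 1000)·(6.5/1000 + 1) − 1000 = -16.73‰
step 3: δ = (-16.73 + 1000)·(2.5/1000 + 1) − 1000 = -14.27‰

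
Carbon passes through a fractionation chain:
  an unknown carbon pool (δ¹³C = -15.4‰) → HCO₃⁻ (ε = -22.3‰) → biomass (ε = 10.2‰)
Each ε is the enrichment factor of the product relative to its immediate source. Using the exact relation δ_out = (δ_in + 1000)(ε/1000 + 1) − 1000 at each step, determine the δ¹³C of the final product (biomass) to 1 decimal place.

step 1: δ = (-15.40 + 1000)·(-22.3/1000 + 1) − 1000 = -37.36‰
step 2: δ = (-37.36 + 1000)·(10.2/1000 + 1) − 1000 = -27.54‰

-27.5‰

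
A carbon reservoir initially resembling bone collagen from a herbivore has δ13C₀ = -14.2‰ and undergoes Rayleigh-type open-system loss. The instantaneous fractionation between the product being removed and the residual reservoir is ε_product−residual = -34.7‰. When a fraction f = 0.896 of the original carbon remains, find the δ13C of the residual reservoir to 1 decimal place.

Rayleigh residual: δ_res = (δ₀ + 1000)·f^(α−1) − 1000
α = ε/1000 + 1 = 0.96530, so α − 1 = -0.03470
f^(α−1) = 0.896^(-0.03470) = 1.003818
δ_res = (-14.2 + 1000) × 1.003818 − 1000 = 989.564 − 1000 = -10.44‰

-10.4‰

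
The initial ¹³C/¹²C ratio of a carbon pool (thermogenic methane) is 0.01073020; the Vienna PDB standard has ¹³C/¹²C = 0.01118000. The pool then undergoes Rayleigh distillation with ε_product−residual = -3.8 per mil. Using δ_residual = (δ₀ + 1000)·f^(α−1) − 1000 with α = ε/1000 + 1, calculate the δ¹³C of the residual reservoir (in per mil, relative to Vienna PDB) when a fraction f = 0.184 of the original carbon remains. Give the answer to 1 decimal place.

-34.0 per mil

δ₀ = (0.01073020/0.01118000 − 1)×1000 = (0.959767 − 1)×1000 = -40.233 per mil
α − 1 = ε/1000 = -0.0038
f^(α−1) = 0.184^(-0.0038) = 1.006453
δ_res = (-40.233 + 1000) × 1.006453 − 1000 = 965.961 − 1000 = -34.04 per mil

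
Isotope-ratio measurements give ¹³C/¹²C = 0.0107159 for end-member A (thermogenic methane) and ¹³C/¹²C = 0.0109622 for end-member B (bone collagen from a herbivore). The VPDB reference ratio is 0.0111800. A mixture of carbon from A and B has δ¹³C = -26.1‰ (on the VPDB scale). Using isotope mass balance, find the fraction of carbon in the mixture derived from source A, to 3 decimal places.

δ_A = (0.0107159/0.0111800 − 1)×1000 = (0.958488 − 1)×1000 = -41.512‰
δ_B = (0.0109622/0.0111800 − 1)×1000 = (0.980519 − 1)×1000 = -19.481‰
f_A = (δ_mix − δ_B)/(δ_A − δ_B) = (-26.1 − (-19.481))/(-41.512 − (-19.481))
f_A = -6.619 / -22.030 = 0.3004

0.300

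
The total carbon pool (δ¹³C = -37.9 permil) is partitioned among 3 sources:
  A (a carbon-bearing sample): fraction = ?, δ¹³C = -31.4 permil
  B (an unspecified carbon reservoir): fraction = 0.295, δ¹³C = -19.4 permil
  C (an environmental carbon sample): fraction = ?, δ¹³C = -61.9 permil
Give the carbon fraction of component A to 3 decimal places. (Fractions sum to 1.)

Let f_A and f_C be the unknown fractions; fractions sum to 1 so f_A + f_C = 0.705.
Mass balance: Σ fᵢ·δᵢ = δ_bulk ⇒ f_A·(-31.4) + f_C·(-61.9) = -37.9 − (-5.723) = -32.177
Substitute f_C = 0.705 − f_A:
f_A·(-31.4 − -61.9) = -32.177 − 0.705×(-61.9) = 11.462
f_A = 11.462 / 30.5 = 0.3758

0.376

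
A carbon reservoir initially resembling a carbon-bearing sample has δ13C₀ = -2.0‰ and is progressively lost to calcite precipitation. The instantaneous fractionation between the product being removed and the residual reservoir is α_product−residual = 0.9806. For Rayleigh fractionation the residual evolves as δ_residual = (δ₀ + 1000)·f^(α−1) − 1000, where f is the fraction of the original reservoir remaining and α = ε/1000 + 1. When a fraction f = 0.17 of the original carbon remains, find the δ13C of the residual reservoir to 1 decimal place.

32.9‰

Rayleigh residual: δ_res = (δ₀ + 1000)·f^(α−1) − 1000
α − 1 = -0.01940
f^(α−1) = 0.17^(-0.01940) = 1.034974
δ_res = (-2.0 + 1000) × 1.034974 − 1000 = 1032.904 − 1000 = 32.90‰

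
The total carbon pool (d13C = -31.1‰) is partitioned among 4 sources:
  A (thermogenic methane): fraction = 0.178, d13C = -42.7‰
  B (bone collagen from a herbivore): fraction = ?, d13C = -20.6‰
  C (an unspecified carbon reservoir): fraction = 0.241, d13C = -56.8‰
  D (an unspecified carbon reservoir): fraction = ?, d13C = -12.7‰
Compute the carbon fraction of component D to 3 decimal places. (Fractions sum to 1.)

0.273

Let f_D and f_B be the unknown fractions; fractions sum to 1 so f_D + f_B = 0.581.
Mass balance: Σ fᵢ·δᵢ = δ_bulk ⇒ f_D·(-12.7) + f_B·(-20.6) = -31.1 − (-21.289) = -9.811
Substitute f_B = 0.581 − f_D:
f_D·(-12.7 − -20.6) = -9.811 − 0.581×(-20.6) = 2.158
f_D = 2.158 / 7.9 = 0.2732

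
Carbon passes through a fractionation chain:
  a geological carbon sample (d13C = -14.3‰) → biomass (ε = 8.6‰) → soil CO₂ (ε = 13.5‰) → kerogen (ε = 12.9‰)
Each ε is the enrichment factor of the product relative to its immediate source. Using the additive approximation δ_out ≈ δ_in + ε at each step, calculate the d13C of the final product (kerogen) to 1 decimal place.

step 1: δ ≈ -14.3 + (8.6) = -5.7‰
step 2: δ ≈ -5.7 + (13.5) = 7.8‰
step 3: δ ≈ 7.8 + (12.9) = 20.7‰

20.7‰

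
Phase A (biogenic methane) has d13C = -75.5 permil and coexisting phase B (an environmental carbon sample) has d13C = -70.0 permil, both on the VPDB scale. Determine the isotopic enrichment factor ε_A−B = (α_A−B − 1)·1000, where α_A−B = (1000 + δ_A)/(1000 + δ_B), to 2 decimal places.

-5.91 permil

α_A−B = (1000 + -75.5) / (1000 + -70.0) = 924.5 / 930.0 = 0.994086
ε_A−B = (0.994086 − 1) × 1000 = -5.914 permil
(The approximation ε ≈ δ_A − δ_B would give -5.5 permil.)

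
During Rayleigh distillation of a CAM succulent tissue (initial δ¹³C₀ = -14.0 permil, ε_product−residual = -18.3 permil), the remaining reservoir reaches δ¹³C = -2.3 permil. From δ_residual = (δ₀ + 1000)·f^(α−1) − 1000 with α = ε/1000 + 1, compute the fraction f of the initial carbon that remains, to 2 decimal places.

0.52

α − 1 = ε/1000 = -0.0183
(δ_res + 1000)/(δ₀ + 1000) = (-2.3 + 1000)/(-14.0 + 1000) = 997.7/986.0 = 1.011866
f = 1.011866^(1/-0.0183) = exp(ln(1.011866)/-0.0183) = exp(0.01180/-0.0183)
f = exp(-0.6446) = 0.5249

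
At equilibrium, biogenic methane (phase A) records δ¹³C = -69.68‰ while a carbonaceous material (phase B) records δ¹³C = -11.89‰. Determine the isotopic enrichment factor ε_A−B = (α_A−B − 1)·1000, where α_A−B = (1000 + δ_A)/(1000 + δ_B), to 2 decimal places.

-58.49‰

α_A−B = (1000 + -69.68) / (1000 + -11.89) = 930.32 / 988.11 = 0.941515
ε_A−B = (0.941515 − 1) × 1000 = -58.485‰
(The approximation ε ≈ δ_A − δ_B would give -57.79‰.)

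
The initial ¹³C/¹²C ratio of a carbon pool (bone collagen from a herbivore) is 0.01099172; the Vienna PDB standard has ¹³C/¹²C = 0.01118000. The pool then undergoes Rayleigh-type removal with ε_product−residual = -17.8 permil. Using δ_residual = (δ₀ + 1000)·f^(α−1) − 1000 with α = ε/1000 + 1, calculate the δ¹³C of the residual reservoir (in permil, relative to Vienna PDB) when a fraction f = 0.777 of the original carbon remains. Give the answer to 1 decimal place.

-12.4 permil

δ₀ = (0.01099172/0.01118000 − 1)×1000 = (0.983159 − 1)×1000 = -16.841 permil
α − 1 = ε/1000 = -0.0178
f^(α−1) = 0.777^(-0.0178) = 1.004501
δ_res = (-16.841 + 1000) × 1.004501 − 1000 = 987.585 − 1000 = -12.42 permil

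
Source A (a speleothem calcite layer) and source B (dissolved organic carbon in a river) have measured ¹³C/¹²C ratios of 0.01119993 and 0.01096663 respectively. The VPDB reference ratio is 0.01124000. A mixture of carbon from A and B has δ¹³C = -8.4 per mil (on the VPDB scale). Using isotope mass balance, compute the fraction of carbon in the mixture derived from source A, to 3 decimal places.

δ_A = (0.01119993/0.01124000 − 1)×1000 = (0.996435 − 1)×1000 = -3.565 per mil
δ_B = (0.01096663/0.01124000 − 1)×1000 = (0.975679 − 1)×1000 = -24.321 per mil
f_A = (δ_mix − δ_B)/(δ_A − δ_B) = (-8.4 − (-24.321))/(-3.565 − (-24.321))
f_A = 15.921 / 20.756 = 0.7671

0.767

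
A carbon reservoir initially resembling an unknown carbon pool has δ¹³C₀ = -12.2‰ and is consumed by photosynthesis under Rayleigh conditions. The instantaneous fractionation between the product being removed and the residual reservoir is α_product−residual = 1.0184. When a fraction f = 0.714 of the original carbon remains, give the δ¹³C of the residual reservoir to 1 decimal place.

Rayleigh residual: δ_res = (δ₀ + 1000)·f^(α−1) − 1000
α − 1 = 0.01840
f^(α−1) = 0.714^(0.01840) = 0.993821
δ_res = (-12.2 + 1000) × 0.993821 − 1000 = 981.696 − 1000 = -18.30‰

-18.3‰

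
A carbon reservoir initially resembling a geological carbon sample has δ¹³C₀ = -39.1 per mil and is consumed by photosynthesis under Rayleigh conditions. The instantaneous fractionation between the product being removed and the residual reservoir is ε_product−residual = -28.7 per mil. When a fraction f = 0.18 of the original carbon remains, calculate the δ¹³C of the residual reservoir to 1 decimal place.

9.4 per mil

Rayleigh residual: δ_res = (δ₀ + 1000)·f^(α−1) − 1000
α = ε/1000 + 1 = 0.97130, so α − 1 = -0.02870
f^(α−1) = 0.18^(-0.02870) = 1.050446
δ_res = (-39.1 + 1000) × 1.050446 − 1000 = 1009.373 − 1000 = 9.37 per mil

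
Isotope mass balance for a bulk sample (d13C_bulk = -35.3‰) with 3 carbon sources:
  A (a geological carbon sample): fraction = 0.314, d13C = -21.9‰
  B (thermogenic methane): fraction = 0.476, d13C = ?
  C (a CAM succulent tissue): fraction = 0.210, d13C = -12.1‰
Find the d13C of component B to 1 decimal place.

Isotope mass balance: δ_bulk = Σ fᵢ·δᵢ.
-35.3 = 0.314×(-21.9) + 0.476×δ_B + 0.210×(-12.1)
0.476·δ_B = -35.3 − (-9.418) = -25.882
δ_B = -25.882 / 0.476 = -54.37‰

-54.4‰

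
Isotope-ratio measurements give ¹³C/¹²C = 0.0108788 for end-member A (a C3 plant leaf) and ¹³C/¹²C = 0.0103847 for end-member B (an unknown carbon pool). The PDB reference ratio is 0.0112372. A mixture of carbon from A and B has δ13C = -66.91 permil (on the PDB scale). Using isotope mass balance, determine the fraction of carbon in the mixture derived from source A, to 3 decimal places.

δ_A = (0.0108788/0.0112372 − 1)×1000 = (0.968106 − 1)×1000 = -31.894 permil
δ_B = (0.0103847/0.0112372 − 1)×1000 = (0.924136 − 1)×1000 = -75.864 permil
f_A = (δ_mix − δ_B)/(δ_A − δ_B) = (-66.91 − (-75.864))/(-31.894 − (-75.864))
f_A = 8.954 / 43.970 = 0.2036

0.204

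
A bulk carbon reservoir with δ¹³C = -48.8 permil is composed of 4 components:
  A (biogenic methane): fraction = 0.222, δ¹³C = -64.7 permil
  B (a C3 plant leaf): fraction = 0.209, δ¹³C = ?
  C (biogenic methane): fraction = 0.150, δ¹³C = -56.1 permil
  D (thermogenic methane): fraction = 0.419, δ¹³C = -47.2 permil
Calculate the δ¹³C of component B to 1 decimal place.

-29.9 permil

Isotope mass balance: δ_bulk = Σ fᵢ·δᵢ.
-48.8 = 0.222×(-64.7) + 0.209×δ_B + 0.150×(-56.1) + 0.419×(-47.2)
0.209·δ_B = -48.8 − (-42.555) = -6.245
δ_B = -6.245 / 0.209 = -29.88 permil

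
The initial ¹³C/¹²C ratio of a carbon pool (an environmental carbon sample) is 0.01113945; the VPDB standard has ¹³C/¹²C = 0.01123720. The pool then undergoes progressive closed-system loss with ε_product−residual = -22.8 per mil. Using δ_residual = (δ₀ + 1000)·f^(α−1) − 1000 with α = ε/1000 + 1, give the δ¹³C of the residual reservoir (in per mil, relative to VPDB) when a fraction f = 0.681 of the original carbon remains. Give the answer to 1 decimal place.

0.0 per mil

δ₀ = (0.01113945/0.01123720 − 1)×1000 = (0.991301 − 1)×1000 = -8.699 per mil
α − 1 = ε/1000 = -0.0228
f^(α−1) = 0.681^(-0.0228) = 1.008798
δ_res = (-8.699 + 1000) × 1.008798 − 1000 = 1000.023 − 1000 = 0.02 per mil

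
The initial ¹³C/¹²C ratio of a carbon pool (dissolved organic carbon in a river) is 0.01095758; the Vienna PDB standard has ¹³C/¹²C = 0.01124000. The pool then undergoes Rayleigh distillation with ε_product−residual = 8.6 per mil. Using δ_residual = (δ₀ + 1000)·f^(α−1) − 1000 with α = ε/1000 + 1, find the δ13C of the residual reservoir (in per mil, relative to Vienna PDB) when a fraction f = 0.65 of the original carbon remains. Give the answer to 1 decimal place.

-28.7 per mil

δ₀ = (0.01095758/0.01124000 − 1)×1000 = (0.974874 − 1)×1000 = -25.126 per mil
α − 1 = ε/1000 = 0.0086
f^(α−1) = 0.65^(0.0086) = 0.996302
δ_res = (-25.126 + 1000) × 0.996302 − 1000 = 971.269 − 1000 = -28.73 per mil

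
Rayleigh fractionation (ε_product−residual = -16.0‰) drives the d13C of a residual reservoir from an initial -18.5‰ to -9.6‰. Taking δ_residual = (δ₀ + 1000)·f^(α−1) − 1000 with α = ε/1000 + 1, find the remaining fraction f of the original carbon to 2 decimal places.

0.57

α − 1 = ε/1000 = -0.0160
(δ_res + 1000)/(δ₀ + 1000) = (-9.6 + 1000)/(-18.5 + 1000) = 990.4/981.5 = 1.009068
f = 1.009068^(1/-0.0160) = exp(ln(1.009068)/-0.0160) = exp(0.00903/-0.0160)
f = exp(-0.5642) = 0.5688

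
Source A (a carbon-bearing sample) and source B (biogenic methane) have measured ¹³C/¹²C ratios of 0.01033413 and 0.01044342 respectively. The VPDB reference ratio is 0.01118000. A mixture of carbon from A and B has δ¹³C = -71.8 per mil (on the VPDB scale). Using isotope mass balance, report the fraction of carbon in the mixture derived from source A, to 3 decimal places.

δ_A = (0.01033413/0.01118000 − 1)×1000 = (0.924341 − 1)×1000 = -75.659 per mil
δ_B = (0.01044342/0.01118000 − 1)×1000 = (0.934116 − 1)×1000 = -65.884 per mil
f_A = (δ_mix − δ_B)/(δ_A − δ_B) = (-71.8 − (-65.884))/(-75.659 − (-65.884))
f_A = -5.916 / -9.775 = 0.6052

0.605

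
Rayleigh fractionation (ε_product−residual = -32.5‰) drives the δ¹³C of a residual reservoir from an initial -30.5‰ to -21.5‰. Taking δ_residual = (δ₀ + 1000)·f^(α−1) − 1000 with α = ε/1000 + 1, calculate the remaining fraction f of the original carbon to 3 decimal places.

α − 1 = ε/1000 = -0.0325
(δ_res + 1000)/(δ₀ + 1000) = (-21.5 + 1000)/(-30.5 + 1000) = 978.5/969.5 = 1.009283
f = 1.009283^(1/-0.0325) = exp(ln(1.009283)/-0.0325) = exp(0.00924/-0.0325)
f = exp(-0.2843) = 0.7525

0.753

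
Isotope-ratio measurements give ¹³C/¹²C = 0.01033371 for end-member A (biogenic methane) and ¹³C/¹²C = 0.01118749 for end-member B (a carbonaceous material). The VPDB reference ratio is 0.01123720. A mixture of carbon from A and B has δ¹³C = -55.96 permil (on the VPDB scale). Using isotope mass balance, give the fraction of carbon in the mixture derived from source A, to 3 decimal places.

δ_A = (0.01033371/0.01123720 − 1)×1000 = (0.919598 − 1)×1000 = -80.402 permil
δ_B = (0.01118749/0.01123720 − 1)×1000 = (0.995576 − 1)×1000 = -4.424 permil
f_A = (δ_mix − δ_B)/(δ_A − δ_B) = (-55.96 − (-4.424))/(-80.402 − (-4.424))
f_A = -51.536 / -75.978 = 0.6783

0.678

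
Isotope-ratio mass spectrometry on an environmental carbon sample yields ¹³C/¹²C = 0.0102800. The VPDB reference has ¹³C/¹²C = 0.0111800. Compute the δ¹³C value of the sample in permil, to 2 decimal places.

δ¹³C = (R_sample / R_standard − 1) × 1000
R_sample / R_standard = 0.0102800 / 0.0111800 = 0.919499
δ¹³C = (0.919499 − 1) × 1000 = -80.501 permil

-80.50 permil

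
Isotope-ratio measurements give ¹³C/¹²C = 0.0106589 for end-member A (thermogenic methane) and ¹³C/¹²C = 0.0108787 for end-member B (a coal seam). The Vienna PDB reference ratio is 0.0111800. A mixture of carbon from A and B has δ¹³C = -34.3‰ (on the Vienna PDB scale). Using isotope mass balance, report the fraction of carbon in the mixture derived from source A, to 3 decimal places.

δ_A = (0.0106589/0.0111800 − 1)×1000 = (0.953390 − 1)×1000 = -46.610‰
δ_B = (0.0108787/0.0111800 − 1)×1000 = (0.973050 − 1)×1000 = -26.950‰
f_A = (δ_mix − δ_B)/(δ_A − δ_B) = (-34.3 − (-26.950))/(-46.610 − (-26.950))
f_A = -7.350 / -19.660 = 0.3739

0.374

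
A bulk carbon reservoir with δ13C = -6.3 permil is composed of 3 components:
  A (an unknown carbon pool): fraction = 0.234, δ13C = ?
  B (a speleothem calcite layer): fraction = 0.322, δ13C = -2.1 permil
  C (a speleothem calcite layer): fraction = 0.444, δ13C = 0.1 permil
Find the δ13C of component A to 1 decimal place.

Isotope mass balance: δ_bulk = Σ fᵢ·δᵢ.
-6.3 = 0.234×δ_A + 0.322×(-2.1) + 0.444×(0.1)
0.234·δ_A = -6.3 − (-0.632) = -5.668
δ_A = -5.668 / 0.234 = -24.22 permil

-24.2 permil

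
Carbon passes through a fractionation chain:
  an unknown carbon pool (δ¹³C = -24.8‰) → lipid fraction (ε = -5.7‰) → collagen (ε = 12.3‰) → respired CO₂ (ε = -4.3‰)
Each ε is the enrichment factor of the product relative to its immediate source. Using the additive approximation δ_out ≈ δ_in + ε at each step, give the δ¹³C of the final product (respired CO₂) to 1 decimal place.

step 1: δ ≈ -24.8 + (-5.7) = -30.5‰
step 2: δ ≈ -30.5 + (12.3) = -18.2‰
step 3: δ ≈ -18.2 + (-4.3) = -22.5‰

-22.5‰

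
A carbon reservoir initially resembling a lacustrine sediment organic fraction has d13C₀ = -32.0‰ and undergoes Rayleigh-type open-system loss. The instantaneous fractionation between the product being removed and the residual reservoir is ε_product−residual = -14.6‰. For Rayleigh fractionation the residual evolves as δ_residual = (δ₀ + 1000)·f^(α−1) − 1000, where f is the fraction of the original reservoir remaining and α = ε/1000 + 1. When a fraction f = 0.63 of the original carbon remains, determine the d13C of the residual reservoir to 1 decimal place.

Rayleigh residual: δ_res = (δ₀ + 1000)·f^(α−1) − 1000
α = ε/1000 + 1 = 0.98540, so α − 1 = -0.01460
f^(α−1) = 0.63^(-0.01460) = 1.006769
δ_res = (-32.0 + 1000) × 1.006769 − 1000 = 974.552 − 1000 = -25.45‰

-25.4‰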